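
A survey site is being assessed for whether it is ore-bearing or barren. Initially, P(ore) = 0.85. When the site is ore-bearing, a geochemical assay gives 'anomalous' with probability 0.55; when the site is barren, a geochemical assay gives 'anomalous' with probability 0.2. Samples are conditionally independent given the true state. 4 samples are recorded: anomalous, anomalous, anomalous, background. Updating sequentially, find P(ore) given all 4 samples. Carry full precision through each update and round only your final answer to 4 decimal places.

After 'anomalous': P(ore) = 0.55·0.8500 / (0.55·0.8500 + 0.2·0.1500) ≈ 0.9397
After 'anomalous': P(ore) = 0.55·0.9397 / (0.55·0.9397 + 0.2·0.0603) ≈ 0.9772
After 'anomalous': P(ore) = 0.55·0.9772 / (0.55·0.9772 + 0.2·0.0228) ≈ 0.9916
After 'background': P(ore) = 0.45·0.9916 / (0.45·0.9916 + 0.8·0.0084) ≈ 0.9851

0.9851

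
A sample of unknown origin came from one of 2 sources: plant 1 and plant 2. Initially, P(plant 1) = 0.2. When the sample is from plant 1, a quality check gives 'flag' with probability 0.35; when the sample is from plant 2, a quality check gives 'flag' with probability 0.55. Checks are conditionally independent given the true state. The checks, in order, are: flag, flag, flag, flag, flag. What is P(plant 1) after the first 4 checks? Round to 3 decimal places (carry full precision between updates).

After 'flag': P(plant 1) = 0.35·0.2000 / (0.35·0.2000 + 0.55·0.8000) ≈ 0.1373
After 'flag': P(plant 1) = 0.35·0.1373 / (0.35·0.1373 + 0.55·0.8627) ≈ 0.0919
After 'flag': P(plant 1) = 0.35·0.0919 / (0.35·0.0919 + 0.55·0.9081) ≈ 0.0605
After 'flag': P(plant 1) = 0.35·0.0605 / (0.35·0.0605 + 0.55·0.9395) ≈ 0.0394

0.039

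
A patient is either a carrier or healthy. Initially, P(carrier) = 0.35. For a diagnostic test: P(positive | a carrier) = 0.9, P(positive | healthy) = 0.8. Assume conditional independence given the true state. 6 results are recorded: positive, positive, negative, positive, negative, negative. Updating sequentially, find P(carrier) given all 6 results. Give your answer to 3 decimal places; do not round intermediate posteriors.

0.087

After 'positive': P(carrier) = 0.9·0.3500 / (0.9·0.3500 + 0.8·0.6500) ≈ 0.3772
After 'positive': P(carrier) = 0.9·0.3772 / (0.9·0.3772 + 0.8·0.6228) ≈ 0.4053
After 'negative': P(carrier) = 0.1·0.4053 / (0.1·0.4053 + 0.2·0.5947) ≈ 0.2541
After 'positive': P(carrier) = 0.9·0.2541 / (0.9·0.2541 + 0.8·0.7459) ≈ 0.2771
After 'negative': P(carrier) = 0.1·0.2771 / (0.1·0.2771 + 0.2·0.7229) ≈ 0.1608
After 'negative': P(carrier) = 0.1·0.1608 / (0.1·0.1608 + 0.2·0.8392) ≈ 0.0875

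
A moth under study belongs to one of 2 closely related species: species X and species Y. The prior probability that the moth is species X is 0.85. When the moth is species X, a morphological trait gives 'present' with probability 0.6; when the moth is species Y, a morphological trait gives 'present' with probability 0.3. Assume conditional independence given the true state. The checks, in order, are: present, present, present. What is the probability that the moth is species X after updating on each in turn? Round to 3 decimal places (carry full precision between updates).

After 'present': P(species X) = 0.6·0.8500 / (0.6·0.8500 + 0.3·0.1500) ≈ 0.9189
After 'present': P(species X) = 0.6·0.9189 / (0.6·0.9189 + 0.3·0.0811) ≈ 0.9577
After 'present': P(species X) = 0.6·0.9577 / (0.6·0.9577 + 0.3·0.0423) ≈ 0.9784

0.978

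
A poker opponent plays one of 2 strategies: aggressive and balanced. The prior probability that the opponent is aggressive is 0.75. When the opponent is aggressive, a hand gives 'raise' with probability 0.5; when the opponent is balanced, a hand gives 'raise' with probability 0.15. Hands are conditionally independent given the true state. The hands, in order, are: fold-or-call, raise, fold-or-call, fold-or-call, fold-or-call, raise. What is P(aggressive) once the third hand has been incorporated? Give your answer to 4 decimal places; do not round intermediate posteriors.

0.7758

After 'fold-or-call': P(aggressive) = 0.5·0.7500 / (0.5·0.7500 + 0.85·0.2500) ≈ 0.6383
After 'raise': P(aggressive) = 0.5·0.6383 / (0.5·0.6383 + 0.15·0.3617) ≈ 0.8547
After 'fold-or-call': P(aggressive) = 0.5·0.8547 / (0.5·0.8547 + 0.85·0.1453) ≈ 0.7758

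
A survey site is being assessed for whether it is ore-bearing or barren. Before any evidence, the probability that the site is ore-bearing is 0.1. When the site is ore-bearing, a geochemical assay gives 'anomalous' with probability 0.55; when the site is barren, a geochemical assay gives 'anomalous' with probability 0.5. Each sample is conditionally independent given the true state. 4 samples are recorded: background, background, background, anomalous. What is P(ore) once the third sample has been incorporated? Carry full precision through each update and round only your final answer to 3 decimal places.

0.075

After 'background': P(ore) = 0.45·0.1000 / (0.45·0.1000 + 0.5·0.9000) ≈ 0.0909
After 'background': P(ore) = 0.45·0.0909 / (0.45·0.0909 + 0.5·0.9091) ≈ 0.0826
After 'background': P(ore) = 0.45·0.0826 / (0.45·0.0826 + 0.5·0.9174) ≈ 0.0749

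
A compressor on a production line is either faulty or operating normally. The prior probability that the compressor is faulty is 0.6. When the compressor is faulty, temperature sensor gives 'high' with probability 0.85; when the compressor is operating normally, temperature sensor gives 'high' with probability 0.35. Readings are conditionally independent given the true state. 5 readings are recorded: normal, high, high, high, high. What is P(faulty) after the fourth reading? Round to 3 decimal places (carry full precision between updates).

Apply Bayes' rule sequentially, carrying P(faulty) forward.
After 'normal': P(faulty) = 0.15·0.6000 / (0.15·0.6000 + 0.65·0.4000) ≈ 0.2571
After 'high': P(faulty) = 0.85·0.2571 / (0.85·0.2571 + 0.35·0.7429) ≈ 0.4567
After 'high': P(faulty) = 0.85·0.4567 / (0.85·0.4567 + 0.35·0.5433) ≈ 0.6712
After 'high': P(faulty) = 0.85·0.6712 / (0.85·0.6712 + 0.35·0.3288) ≈ 0.8322

0.832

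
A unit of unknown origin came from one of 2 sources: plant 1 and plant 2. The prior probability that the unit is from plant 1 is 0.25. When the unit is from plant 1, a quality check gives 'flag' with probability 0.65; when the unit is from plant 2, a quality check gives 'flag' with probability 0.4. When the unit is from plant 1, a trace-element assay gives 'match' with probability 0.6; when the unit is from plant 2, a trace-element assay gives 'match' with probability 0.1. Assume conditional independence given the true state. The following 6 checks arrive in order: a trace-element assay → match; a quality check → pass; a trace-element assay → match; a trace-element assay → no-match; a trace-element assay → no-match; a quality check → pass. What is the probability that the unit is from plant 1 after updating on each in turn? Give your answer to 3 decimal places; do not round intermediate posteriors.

After a trace-element assay='match': P(plant 1) = 0.6·0.2500 / (0.6·0.2500 + 0.1·0.7500) ≈ 0.6667
After a quality check='pass': P(plant 1) = 0.35·0.6667 / (0.35·0.6667 + 0.6·0.3333) ≈ 0.5385
After a trace-element assay='match': P(plant 1) = 0.6·0.5385 / (0.6·0.5385 + 0.1·0.4615) ≈ 0.8750
After a trace-element assay='no-match': P(plant 1) = 0.4·0.8750 / (0.4·0.8750 + 0.9·0.1250) ≈ 0.7568
After a trace-element assay='no-match': P(plant 1) = 0.4·0.7568 / (0.4·0.7568 + 0.9·0.2432) ≈ 0.5803
After a quality check='pass': P(plant 1) = 0.35·0.5803 / (0.35·0.5803 + 0.6·0.4197) ≈ 0.4465

0.446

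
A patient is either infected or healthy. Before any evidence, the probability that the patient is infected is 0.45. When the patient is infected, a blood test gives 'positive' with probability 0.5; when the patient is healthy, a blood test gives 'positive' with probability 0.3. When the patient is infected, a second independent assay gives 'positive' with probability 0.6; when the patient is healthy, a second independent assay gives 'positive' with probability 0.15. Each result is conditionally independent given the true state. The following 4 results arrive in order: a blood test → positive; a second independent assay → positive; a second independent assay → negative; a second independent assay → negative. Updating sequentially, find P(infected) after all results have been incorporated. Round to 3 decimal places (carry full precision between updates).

0.547

Each posterior becomes the prior for the next update.
After a blood test='positive': P(infected) = 0.5·0.4500 / (0.5·0.4500 + 0.3·0.5500) ≈ 0.5769
After a second independent assay='positive': P(infected) = 0.6·0.5769 / (0.6·0.5769 + 0.15·0.4231) ≈ 0.8451
After a second independent assay='negative': P(infected) = 0.4·0.8451 / (0.4·0.8451 + 0.85·0.1549) ≈ 0.7196
After a second independent assay='negative': P(infected) = 0.4·0.7196 / (0.4·0.7196 + 0.85·0.2804) ≈ 0.5471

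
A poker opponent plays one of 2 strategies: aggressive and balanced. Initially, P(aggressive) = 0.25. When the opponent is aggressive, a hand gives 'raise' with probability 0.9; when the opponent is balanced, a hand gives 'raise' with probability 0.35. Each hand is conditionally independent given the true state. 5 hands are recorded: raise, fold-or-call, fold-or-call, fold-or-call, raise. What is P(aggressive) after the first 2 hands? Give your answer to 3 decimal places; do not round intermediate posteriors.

After 'raise': P(aggressive) = 0.9·0.2500 / (0.9·0.2500 + 0.35·0.7500) ≈ 0.4615
After 'fold-or-call': P(aggressive) = 0.1·0.4615 / (0.1·0.4615 + 0.65·0.5385) ≈ 0.1165

0.117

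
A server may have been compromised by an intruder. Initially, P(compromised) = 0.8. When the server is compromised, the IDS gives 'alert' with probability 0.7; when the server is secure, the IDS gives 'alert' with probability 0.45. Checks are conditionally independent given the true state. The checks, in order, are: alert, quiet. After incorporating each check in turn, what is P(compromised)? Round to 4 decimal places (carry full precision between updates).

0.7724

After 'alert': P(compromised) = 0.7·0.8000 / (0.7·0.8000 + 0.45·0.2000) ≈ 0.8615
After 'quiet': P(compromised) = 0.3·0.8615 / (0.3·0.8615 + 0.55·0.1385) ≈ 0.7724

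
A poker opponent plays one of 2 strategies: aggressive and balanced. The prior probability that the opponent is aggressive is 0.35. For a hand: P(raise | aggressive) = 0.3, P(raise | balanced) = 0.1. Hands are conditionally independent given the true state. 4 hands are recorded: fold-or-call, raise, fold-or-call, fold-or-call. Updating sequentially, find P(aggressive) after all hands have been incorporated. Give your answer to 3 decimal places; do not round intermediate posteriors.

0.432

After 'fold-or-call': P(aggressive) = 0.7·0.3500 / (0.7·0.3500 + 0.9·0.6500) ≈ 0.2952
After 'raise': P(aggressive) = 0.3·0.2952 / (0.3·0.2952 + 0.1·0.7048) ≈ 0.5568
After 'fold-or-call': P(aggressive) = 0.7·0.5568 / (0.7·0.5568 + 0.9·0.4432) ≈ 0.4942
After 'fold-or-call': P(aggressive) = 0.7·0.4942 / (0.7·0.4942 + 0.9·0.5058) ≈ 0.4318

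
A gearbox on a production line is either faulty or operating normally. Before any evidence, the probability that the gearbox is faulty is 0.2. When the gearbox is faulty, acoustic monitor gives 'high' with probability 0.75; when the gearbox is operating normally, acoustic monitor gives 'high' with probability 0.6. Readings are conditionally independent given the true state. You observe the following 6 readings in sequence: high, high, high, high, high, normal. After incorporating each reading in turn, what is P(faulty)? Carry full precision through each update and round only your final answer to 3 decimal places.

0.323

Each posterior becomes the prior for the next update.
After 'high': P(faulty) = 0.75·0.2000 / (0.75·0.2000 + 0.6·0.8000) ≈ 0.2381
After 'high': P(faulty) = 0.75·0.2381 / (0.75·0.2381 + 0.6·0.7619) ≈ 0.2809
After 'high': P(faulty) = 0.75·0.2809 / (0.75·0.2809 + 0.6·0.7191) ≈ 0.3281
After 'high': P(faulty) = 0.75·0.3281 / (0.75·0.3281 + 0.6·0.6719) ≈ 0.3790
After 'high': P(faulty) = 0.75·0.3790 / (0.75·0.3790 + 0.6·0.6210) ≈ 0.4328
After 'normal': P(faulty) = 0.25·0.4328 / (0.25·0.4328 + 0.4·0.5672) ≈ 0.3229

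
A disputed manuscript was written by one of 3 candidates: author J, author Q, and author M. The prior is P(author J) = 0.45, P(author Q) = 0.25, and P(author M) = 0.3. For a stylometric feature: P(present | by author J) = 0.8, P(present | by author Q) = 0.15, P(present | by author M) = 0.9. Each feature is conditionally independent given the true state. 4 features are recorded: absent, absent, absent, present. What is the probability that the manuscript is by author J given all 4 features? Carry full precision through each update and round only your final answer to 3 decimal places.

After 'absent': normaliser = 0.2·0.4500 + 0.85·0.2500 + 0.1·0.3000; P(author J) ≈ 0.2707, P(author Q) ≈ 0.6391, P(author M) ≈ 0.0902
After 'absent': normaliser = 0.2·0.2707 + 0.85·0.6391 + 0.1·0.0902; P(author J) ≈ 0.0893, P(author Q) ≈ 0.8958, P(author M) ≈ 0.0149
After 'absent': normaliser = 0.2·0.0893 + 0.85·0.8958 + 0.1·0.0149; P(author J) ≈ 0.0229, P(author Q) ≈ 0.9752, P(author M) ≈ 0.0019
After 'present': normaliser = 0.8·0.0229 + 0.15·0.9752 + 0.9·0.0019; P(author J) ≈ 0.1100, P(author Q) ≈ 0.8797, P(author M) ≈ 0.0103

0.110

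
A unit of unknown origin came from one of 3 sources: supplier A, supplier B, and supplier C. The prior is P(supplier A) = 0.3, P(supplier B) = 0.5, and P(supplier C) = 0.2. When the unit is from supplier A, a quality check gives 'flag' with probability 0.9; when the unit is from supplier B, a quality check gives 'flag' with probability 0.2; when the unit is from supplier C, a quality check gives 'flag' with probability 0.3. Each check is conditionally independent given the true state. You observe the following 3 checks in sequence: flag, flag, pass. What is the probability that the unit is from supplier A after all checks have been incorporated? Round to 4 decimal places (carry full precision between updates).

0.4594

After 'flag': normaliser = 0.9·0.3000 + 0.2·0.5000 + 0.3·0.2000; P(supplier A) ≈ 0.6279, P(supplier B) ≈ 0.2326, P(supplier C) ≈ 0.1395
After 'flag': normaliser = 0.9·0.6279 + 0.2·0.2326 + 0.3·0.1395; P(supplier A) ≈ 0.8648, P(supplier B) ≈ 0.0712, P(supplier C) ≈ 0.0641
After 'pass': normaliser = 0.1·0.8648 + 0.8·0.0712 + 0.7·0.0641; P(supplier A) ≈ 0.4594, P(supplier B) ≈ 0.3025, P(supplier C) ≈ 0.2382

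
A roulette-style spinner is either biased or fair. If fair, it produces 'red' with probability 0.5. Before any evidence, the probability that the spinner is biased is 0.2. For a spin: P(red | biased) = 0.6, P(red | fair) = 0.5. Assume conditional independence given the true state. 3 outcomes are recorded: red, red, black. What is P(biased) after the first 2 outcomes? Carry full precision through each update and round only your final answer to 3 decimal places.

0.265

After 'red': P(biased) = 0.6·0.2000 / (0.6·0.2000 + 0.5·0.8000) ≈ 0.2308
After 'red': P(biased) = 0.6·0.2308 / (0.6·0.2308 + 0.5·0.7692) ≈ 0.2647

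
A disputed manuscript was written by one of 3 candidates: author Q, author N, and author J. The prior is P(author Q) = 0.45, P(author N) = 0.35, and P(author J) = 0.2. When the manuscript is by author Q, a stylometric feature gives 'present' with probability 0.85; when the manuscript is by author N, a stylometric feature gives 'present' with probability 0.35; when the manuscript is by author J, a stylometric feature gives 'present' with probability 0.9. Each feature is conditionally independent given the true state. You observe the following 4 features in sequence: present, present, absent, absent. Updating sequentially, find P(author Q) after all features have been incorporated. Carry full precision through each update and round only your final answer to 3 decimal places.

0.270

After 'present': normaliser = 0.85·0.4500 + 0.35·0.3500 + 0.9·0.2000; P(author Q) ≈ 0.5584, P(author N) ≈ 0.1788, P(author J) ≈ 0.2628
After 'present': normaliser = 0.85·0.5584 + 0.35·0.1788 + 0.9·0.2628; P(author Q) ≈ 0.6134, P(author N) ≈ 0.0809, P(author J) ≈ 0.3057
After 'absent': normaliser = 0.15·0.6134 + 0.65·0.0809 + 0.1·0.3057; P(author Q) ≈ 0.5253, P(author N) ≈ 0.3002, P(author J) ≈ 0.1745
After 'absent': normaliser = 0.15·0.5253 + 0.65·0.3002 + 0.1·0.1745; P(author Q) ≈ 0.2704, P(author N) ≈ 0.6697, P(author J) ≈ 0.0599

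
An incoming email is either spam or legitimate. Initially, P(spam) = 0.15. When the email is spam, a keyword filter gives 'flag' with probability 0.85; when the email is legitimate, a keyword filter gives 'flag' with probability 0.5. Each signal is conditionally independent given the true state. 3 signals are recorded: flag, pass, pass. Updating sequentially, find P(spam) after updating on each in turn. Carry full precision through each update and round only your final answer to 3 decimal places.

After 'flag': P(spam) = 0.85·0.1500 / (0.85·0.1500 + 0.5·0.8500) ≈ 0.2308
After 'pass': P(spam) = 0.15·0.2308 / (0.15·0.2308 + 0.5·0.7692) ≈ 0.0826
After 'pass': P(spam) = 0.15·0.0826 / (0.15·0.0826 + 0.5·0.9174) ≈ 0.0263

0.026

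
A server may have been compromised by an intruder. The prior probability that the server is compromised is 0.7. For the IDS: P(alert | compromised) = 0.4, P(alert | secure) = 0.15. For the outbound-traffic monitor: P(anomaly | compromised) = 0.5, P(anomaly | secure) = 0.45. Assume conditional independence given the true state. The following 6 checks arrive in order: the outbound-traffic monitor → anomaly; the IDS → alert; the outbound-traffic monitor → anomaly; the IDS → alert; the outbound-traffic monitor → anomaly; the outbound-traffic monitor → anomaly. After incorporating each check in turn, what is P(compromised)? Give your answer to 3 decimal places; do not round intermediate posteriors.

After the outbound-traffic monitor='anomaly': P(compromised) = 0.5·0.7000 / (0.5·0.7000 + 0.45·0.3000) ≈ 0.7216
After the IDS='alert': P(compromised) = 0.4·0.7216 / (0.4·0.7216 + 0.15·0.2784) ≈ 0.8736
After the outbound-traffic monitor='anomaly': P(compromised) = 0.5·0.8736 / (0.5·0.8736 + 0.45·0.1264) ≈ 0.8848
After the IDS='alert': P(compromised) = 0.4·0.8848 / (0.4·0.8848 + 0.15·0.1152) ≈ 0.9535
After the outbound-traffic monitor='anomaly': P(compromised) = 0.5·0.9535 / (0.5·0.9535 + 0.45·0.0465) ≈ 0.9579
After the outbound-traffic monitor='anomaly': P(compromised) = 0.5·0.9579 / (0.5·0.9579 + 0.45·0.0421) ≈ 0.9620

0.962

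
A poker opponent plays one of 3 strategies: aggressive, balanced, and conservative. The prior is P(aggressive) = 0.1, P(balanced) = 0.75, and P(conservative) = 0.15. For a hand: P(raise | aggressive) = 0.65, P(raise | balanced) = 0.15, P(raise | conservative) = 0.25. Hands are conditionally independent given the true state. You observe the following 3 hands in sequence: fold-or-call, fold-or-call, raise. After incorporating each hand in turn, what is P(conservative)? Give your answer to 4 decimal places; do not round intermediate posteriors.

0.1912

After 'fold-or-call': normaliser = 0.35·0.1000 + 0.85·0.7500 + 0.75·0.1500; P(aggressive) ≈ 0.0446, P(balanced) ≈ 0.8121, P(conservative) ≈ 0.1433
After 'fold-or-call': normaliser = 0.35·0.0446 + 0.85·0.8121 + 0.75·0.1433; P(aggressive) ≈ 0.0192, P(balanced) ≈ 0.8487, P(conservative) ≈ 0.1321
After 'raise': normaliser = 0.65·0.0192 + 0.15·0.8487 + 0.25·0.1321; P(aggressive) ≈ 0.0722, P(balanced) ≈ 0.7367, P(conservative) ≈ 0.1912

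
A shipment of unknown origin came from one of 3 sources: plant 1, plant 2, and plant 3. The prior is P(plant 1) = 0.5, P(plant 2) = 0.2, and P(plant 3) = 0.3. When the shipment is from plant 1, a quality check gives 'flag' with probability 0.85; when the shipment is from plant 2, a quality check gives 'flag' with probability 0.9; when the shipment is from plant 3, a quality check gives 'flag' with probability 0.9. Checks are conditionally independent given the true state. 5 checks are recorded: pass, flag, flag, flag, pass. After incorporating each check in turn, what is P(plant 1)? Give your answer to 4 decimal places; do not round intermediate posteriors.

0.6546

Apply Bayes' rule sequentially, carrying P(plant 1) forward.
After 'pass': normaliser = 0.15·0.5000 + 0.1·0.2000 + 0.1·0.3000; P(plant 1) ≈ 0.6000, P(plant 2) ≈ 0.1600, P(plant 3) ≈ 0.2400
After 'flag': normaliser = 0.85·0.6000 + 0.9·0.1600 + 0.9·0.2400; P(plant 1) ≈ 0.5862, P(plant 2) ≈ 0.1655, P(plant 3) ≈ 0.2483
After 'flag': normaliser = 0.85·0.5862 + 0.9·0.1655 + 0.9·0.2483; P(plant 1) ≈ 0.5723, P(plant 2) ≈ 0.1711, P(plant 3) ≈ 0.2566
After 'flag': normaliser = 0.85·0.5723 + 0.9·0.1711 + 0.9·0.2566; P(plant 1) ≈ 0.5582, P(plant 2) ≈ 0.1767, P(plant 3) ≈ 0.2651
After 'pass': normaliser = 0.15·0.5582 + 0.1·0.1767 + 0.1·0.2651; P(plant 1) ≈ 0.6546, P(plant 2) ≈ 0.1381, P(plant 3) ≈ 0.2072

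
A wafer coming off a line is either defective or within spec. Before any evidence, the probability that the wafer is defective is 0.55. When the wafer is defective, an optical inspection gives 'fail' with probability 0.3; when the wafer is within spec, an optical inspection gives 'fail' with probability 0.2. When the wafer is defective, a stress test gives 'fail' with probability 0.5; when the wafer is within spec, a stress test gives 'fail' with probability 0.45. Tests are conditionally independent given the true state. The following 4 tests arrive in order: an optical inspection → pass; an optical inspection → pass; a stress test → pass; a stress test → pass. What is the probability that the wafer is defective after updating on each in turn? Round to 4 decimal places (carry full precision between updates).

Each posterior becomes the prior for the next update.
After an optical inspection='pass': P(defective) = 0.7·0.5500 / (0.7·0.5500 + 0.8·0.4500) ≈ 0.5168
After an optical inspection='pass': P(defective) = 0.7·0.5168 / (0.7·0.5168 + 0.8·0.4832) ≈ 0.4834
After a stress test='pass': P(defective) = 0.5·0.4834 / (0.5·0.4834 + 0.55·0.5166) ≈ 0.4597
After a stress test='pass': P(defective) = 0.5·0.4597 / (0.5·0.4597 + 0.55·0.5403) ≈ 0.4361

0.4361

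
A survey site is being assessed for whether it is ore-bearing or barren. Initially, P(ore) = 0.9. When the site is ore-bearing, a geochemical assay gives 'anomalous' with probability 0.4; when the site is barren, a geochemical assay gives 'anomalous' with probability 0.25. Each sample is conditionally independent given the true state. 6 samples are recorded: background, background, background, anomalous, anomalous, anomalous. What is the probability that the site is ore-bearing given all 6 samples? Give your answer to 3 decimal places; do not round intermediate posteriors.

Each posterior becomes the prior for the next update.
After 'background': P(ore) = 0.6·0.9000 / (0.6·0.9000 + 0.75·0.1000) ≈ 0.8780
After 'background': P(ore) = 0.6·0.8780 / (0.6·0.8780 + 0.75·0.1220) ≈ 0.8521
After 'background': P(ore) = 0.6·0.8521 / (0.6·0.8521 + 0.75·0.1479) ≈ 0.8217
After 'anomalous': P(ore) = 0.4·0.8217 / (0.4·0.8217 + 0.25·0.1783) ≈ 0.8806
After 'anomalous': P(ore) = 0.4·0.8806 / (0.4·0.8806 + 0.25·0.1194) ≈ 0.9219
After 'anomalous': P(ore) = 0.4·0.9219 / (0.4·0.9219 + 0.25·0.0781) ≈ 0.9497

0.950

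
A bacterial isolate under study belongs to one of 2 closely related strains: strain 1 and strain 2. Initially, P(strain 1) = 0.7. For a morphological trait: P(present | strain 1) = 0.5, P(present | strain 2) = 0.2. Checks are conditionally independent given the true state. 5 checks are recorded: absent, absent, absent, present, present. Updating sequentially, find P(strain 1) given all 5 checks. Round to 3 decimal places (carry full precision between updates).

After 'absent': P(strain 1) = 0.5·0.7000 / (0.5·0.7000 + 0.8·0.3000) ≈ 0.5932
After 'absent': P(strain 1) = 0.5·0.5932 / (0.5·0.5932 + 0.8·0.4068) ≈ 0.4768
After 'absent': P(strain 1) = 0.5·0.4768 / (0.5·0.4768 + 0.8·0.5232) ≈ 0.3629
After 'present': P(strain 1) = 0.5·0.3629 / (0.5·0.3629 + 0.2·0.6371) ≈ 0.5875
After 'present': P(strain 1) = 0.5·0.5875 / (0.5·0.5875 + 0.2·0.4125) ≈ 0.7807

0.781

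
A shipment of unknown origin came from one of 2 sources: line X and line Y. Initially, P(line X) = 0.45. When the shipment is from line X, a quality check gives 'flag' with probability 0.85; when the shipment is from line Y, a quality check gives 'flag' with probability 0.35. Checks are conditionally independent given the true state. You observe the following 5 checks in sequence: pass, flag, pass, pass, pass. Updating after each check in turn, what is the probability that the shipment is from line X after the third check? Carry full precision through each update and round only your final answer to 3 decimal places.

After 'pass': P(line X) = 0.15·0.4500 / (0.15·0.4500 + 0.65·0.5500) ≈ 0.1588
After 'flag': P(line X) = 0.85·0.1588 / (0.85·0.1588 + 0.35·0.8412) ≈ 0.3144
After 'pass': P(line X) = 0.15·0.3144 / (0.15·0.3144 + 0.65·0.6856) ≈ 0.0957

0.096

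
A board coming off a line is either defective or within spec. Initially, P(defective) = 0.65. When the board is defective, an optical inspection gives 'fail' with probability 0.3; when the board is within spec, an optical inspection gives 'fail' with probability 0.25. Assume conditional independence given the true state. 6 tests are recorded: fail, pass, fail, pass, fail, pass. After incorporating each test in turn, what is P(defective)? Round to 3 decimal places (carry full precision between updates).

0.723

After 'fail': P(defective) = 0.3·0.6500 / (0.3·0.6500 + 0.25·0.3500) ≈ 0.6903
After 'pass': P(defective) = 0.7·0.6903 / (0.7·0.6903 + 0.75·0.3097) ≈ 0.6753
After 'fail': P(defective) = 0.3·0.6753 / (0.3·0.6753 + 0.25·0.3247) ≈ 0.7140
After 'pass': P(defective) = 0.7·0.7140 / (0.7·0.7140 + 0.75·0.2860) ≈ 0.6997
After 'fail': P(defective) = 0.3·0.6997 / (0.3·0.6997 + 0.25·0.3003) ≈ 0.7365
After 'pass': P(defective) = 0.7·0.7365 / (0.7·0.7365 + 0.75·0.2635) ≈ 0.7229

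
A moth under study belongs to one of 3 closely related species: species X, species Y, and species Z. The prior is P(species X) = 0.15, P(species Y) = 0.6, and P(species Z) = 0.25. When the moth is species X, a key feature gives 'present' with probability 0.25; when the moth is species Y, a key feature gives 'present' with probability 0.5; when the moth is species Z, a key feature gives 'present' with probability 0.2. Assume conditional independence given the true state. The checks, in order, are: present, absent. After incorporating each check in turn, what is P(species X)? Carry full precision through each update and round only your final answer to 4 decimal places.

0.1289

After 'present': normaliser = 0.25·0.1500 + 0.5·0.6000 + 0.2·0.2500; P(species X) ≈ 0.0968, P(species Y) ≈ 0.7742, P(species Z) ≈ 0.1290
After 'absent': normaliser = 0.75·0.0968 + 0.5·0.7742 + 0.8·0.1290; P(species X) ≈ 0.1289, P(species Y) ≈ 0.6877, P(species Z) ≈ 0.1834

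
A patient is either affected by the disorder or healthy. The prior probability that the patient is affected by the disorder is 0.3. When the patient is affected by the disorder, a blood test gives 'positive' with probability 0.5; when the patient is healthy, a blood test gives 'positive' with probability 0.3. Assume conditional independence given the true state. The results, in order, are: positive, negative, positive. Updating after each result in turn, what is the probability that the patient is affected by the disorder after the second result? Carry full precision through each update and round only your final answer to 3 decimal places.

After 'positive': P(affected) = 0.5·0.3000 / (0.5·0.3000 + 0.3·0.7000) ≈ 0.4167
After 'negative': P(affected) = 0.5·0.4167 / (0.5·0.4167 + 0.7·0.5833) ≈ 0.3378

0.338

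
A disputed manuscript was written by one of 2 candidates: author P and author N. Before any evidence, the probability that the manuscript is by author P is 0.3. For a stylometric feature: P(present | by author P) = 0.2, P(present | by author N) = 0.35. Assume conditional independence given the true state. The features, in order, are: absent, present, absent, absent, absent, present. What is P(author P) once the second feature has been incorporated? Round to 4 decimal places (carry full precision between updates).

0.2316

After 'absent': P(author P) = 0.8·0.3000 / (0.8·0.3000 + 0.65·0.7000) ≈ 0.3453
After 'present': P(author P) = 0.2·0.3453 / (0.2·0.3453 + 0.35·0.6547) ≈ 0.2316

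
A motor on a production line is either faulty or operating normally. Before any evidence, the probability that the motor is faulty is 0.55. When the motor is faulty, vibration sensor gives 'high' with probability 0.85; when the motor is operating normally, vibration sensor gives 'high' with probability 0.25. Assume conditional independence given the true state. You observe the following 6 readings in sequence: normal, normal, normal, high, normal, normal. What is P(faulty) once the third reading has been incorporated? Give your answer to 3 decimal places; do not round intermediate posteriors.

Apply Bayes' rule sequentially, carrying P(faulty) forward.
After 'normal': P(faulty) = 0.15·0.5500 / (0.15·0.5500 + 0.75·0.4500) ≈ 0.1964
After 'normal': P(faulty) = 0.15·0.1964 / (0.15·0.1964 + 0.75·0.8036) ≈ 0.0466
After 'normal': P(faulty) = 0.15·0.0466 / (0.15·0.0466 + 0.75·0.9534) ≈ 0.0097

0.010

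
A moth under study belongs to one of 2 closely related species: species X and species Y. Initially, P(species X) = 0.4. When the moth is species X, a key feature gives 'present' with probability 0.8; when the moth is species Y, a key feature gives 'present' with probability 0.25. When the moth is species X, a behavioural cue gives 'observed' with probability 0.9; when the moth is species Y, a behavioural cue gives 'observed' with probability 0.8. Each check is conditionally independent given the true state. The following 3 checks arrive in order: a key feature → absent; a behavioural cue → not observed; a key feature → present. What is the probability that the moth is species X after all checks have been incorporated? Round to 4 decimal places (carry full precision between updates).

0.2215

Each posterior becomes the prior for the next update.
After a key feature='absent': P(species X) = 0.2·0.4000 / (0.2·0.4000 + 0.75·0.6000) ≈ 0.1509
After a behavioural cue='not observed': P(species X) = 0.1·0.1509 / (0.1·0.1509 + 0.2·0.8491) ≈ 0.0816
After a key feature='present': P(species X) = 0.8·0.0816 / (0.8·0.0816 + 0.25·0.9184) ≈ 0.2215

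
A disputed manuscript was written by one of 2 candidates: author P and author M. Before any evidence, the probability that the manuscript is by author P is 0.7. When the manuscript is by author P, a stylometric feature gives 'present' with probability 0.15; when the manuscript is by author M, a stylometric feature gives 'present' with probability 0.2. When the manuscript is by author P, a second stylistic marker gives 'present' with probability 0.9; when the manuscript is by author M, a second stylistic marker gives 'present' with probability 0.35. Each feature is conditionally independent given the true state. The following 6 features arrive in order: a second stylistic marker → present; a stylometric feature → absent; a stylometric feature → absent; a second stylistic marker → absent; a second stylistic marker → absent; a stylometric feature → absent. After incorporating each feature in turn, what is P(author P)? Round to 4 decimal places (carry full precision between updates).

After a second stylistic marker='present': P(author P) = 0.9·0.7000 / (0.9·0.7000 + 0.35·0.3000) ≈ 0.8571
After a stylometric feature='absent': P(author P) = 0.85·0.8571 / (0.85·0.8571 + 0.8·0.1429) ≈ 0.8644
After a stylometric feature='absent': P(author P) = 0.85·0.8644 / (0.85·0.8644 + 0.8·0.1356) ≈ 0.8714
After a second stylistic marker='absent': P(author P) = 0.1·0.8714 / (0.1·0.8714 + 0.65·0.1286) ≈ 0.5103
After a second stylistic marker='absent': P(author P) = 0.1·0.5103 / (0.1·0.5103 + 0.65·0.4897) ≈ 0.1382
After a stylometric feature='absent': P(author P) = 0.85·0.1382 / (0.85·0.1382 + 0.8·0.8618) ≈ 0.1455

0.1455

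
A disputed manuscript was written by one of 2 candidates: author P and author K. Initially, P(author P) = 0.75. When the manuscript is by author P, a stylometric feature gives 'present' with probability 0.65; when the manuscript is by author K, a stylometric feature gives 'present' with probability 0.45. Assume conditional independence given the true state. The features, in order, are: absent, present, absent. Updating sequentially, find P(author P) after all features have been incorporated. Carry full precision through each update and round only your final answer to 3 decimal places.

After 'absent': P(author P) = 0.35·0.7500 / (0.35·0.7500 + 0.55·0.2500) ≈ 0.6562
After 'present': P(author P) = 0.65·0.6562 / (0.65·0.6562 + 0.45·0.3438) ≈ 0.7339
After 'absent': P(author P) = 0.35·0.7339 / (0.35·0.7339 + 0.55·0.2661) ≈ 0.6370

0.637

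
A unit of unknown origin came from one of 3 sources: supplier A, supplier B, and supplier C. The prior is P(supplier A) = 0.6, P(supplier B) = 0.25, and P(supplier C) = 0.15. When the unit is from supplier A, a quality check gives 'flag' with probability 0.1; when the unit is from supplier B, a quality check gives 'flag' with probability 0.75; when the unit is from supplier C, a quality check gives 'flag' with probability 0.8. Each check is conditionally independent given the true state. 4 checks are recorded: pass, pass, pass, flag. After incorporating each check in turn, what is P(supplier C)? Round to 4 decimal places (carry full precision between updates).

Apply Bayes' rule sequentially, carrying P(supplier C) forward.
After 'pass': normaliser = 0.9·0.6000 + 0.25·0.2500 + 0.2·0.1500; P(supplier A) ≈ 0.8538, P(supplier B) ≈ 0.0988, P(supplier C) ≈ 0.0474
After 'pass': normaliser = 0.9·0.8538 + 0.25·0.0988 + 0.2·0.0474; P(supplier A) ≈ 0.9574, P(supplier B) ≈ 0.0308, P(supplier C) ≈ 0.0118
After 'pass': normaliser = 0.9·0.9574 + 0.25·0.0308 + 0.2·0.0118; P(supplier A) ≈ 0.9885, P(supplier B) ≈ 0.0088, P(supplier C) ≈ 0.0027
After 'flag': normaliser = 0.1·0.9885 + 0.75·0.0088 + 0.8·0.0027; P(supplier A) ≈ 0.9183, P(supplier B) ≈ 0.0615, P(supplier C) ≈ 0.0202

0.0202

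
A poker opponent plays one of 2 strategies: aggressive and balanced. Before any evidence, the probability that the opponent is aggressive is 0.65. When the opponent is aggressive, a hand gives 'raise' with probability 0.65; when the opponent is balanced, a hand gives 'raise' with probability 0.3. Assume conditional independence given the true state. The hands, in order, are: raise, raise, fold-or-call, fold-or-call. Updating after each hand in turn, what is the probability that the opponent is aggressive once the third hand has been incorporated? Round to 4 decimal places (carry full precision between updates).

After 'raise': P(aggressive) = 0.65·0.6500 / (0.65·0.6500 + 0.3·0.3500) ≈ 0.8009
After 'raise': P(aggressive) = 0.65·0.8009 / (0.65·0.8009 + 0.3·0.1991) ≈ 0.8971
After 'fold-or-call': P(aggressive) = 0.35·0.8971 / (0.35·0.8971 + 0.7·0.1029) ≈ 0.8134

0.8134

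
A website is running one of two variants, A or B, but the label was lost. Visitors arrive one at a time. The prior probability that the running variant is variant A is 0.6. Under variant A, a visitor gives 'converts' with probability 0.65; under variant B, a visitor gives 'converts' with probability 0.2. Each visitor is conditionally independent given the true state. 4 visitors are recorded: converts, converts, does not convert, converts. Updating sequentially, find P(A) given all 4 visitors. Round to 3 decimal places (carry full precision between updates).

0.957

Each posterior becomes the prior for the next update.
After 'converts': P(A) = 0.65·0.6000 / (0.65·0.6000 + 0.2·0.4000) ≈ 0.8298
After 'converts': P(A) = 0.65·0.8298 / (0.65·0.8298 + 0.2·0.1702) ≈ 0.9406
After 'does not convert': P(A) = 0.35·0.9406 / (0.35·0.9406 + 0.8·0.0594) ≈ 0.8739
After 'converts': P(A) = 0.65·0.8739 / (0.65·0.8739 + 0.2·0.1261) ≈ 0.9575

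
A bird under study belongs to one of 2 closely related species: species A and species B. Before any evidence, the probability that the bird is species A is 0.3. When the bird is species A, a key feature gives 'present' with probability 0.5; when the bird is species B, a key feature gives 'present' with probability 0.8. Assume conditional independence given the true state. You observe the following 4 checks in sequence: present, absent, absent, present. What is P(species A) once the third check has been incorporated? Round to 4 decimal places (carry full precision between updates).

After 'present': P(species A) = 0.5·0.3000 / (0.5·0.3000 + 0.8·0.7000) ≈ 0.2113
After 'absent': P(species A) = 0.5·0.2113 / (0.5·0.2113 + 0.2·0.7887) ≈ 0.4011
After 'absent': P(species A) = 0.5·0.4011 / (0.5·0.4011 + 0.2·0.5989) ≈ 0.6260

0.6260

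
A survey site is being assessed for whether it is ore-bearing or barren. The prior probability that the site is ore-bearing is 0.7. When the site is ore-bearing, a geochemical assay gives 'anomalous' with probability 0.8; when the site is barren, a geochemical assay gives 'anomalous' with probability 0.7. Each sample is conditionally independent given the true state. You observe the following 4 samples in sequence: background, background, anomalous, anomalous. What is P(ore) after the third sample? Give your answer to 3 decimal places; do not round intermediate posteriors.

0.542

After 'background': P(ore) = 0.2·0.7000 / (0.2·0.7000 + 0.3·0.3000) ≈ 0.6087
After 'background': P(ore) = 0.2·0.6087 / (0.2·0.6087 + 0.3·0.3913) ≈ 0.5091
After 'anomalous': P(ore) = 0.8·0.5091 / (0.8·0.5091 + 0.7·0.4909) ≈ 0.5424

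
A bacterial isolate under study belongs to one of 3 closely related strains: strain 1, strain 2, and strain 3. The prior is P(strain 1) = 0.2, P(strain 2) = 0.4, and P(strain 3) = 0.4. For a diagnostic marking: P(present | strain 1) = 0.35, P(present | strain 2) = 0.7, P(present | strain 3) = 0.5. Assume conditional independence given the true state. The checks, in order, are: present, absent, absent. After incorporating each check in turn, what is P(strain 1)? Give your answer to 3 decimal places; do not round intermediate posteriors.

Each posterior becomes the prior for the next update.
After 'present': normaliser = 0.35·0.2000 + 0.7·0.4000 + 0.5·0.4000; P(strain 1) ≈ 0.1273, P(strain 2) ≈ 0.5091, P(strain 3) ≈ 0.3636
After 'absent': normaliser = 0.65·0.1273 + 0.3·0.5091 + 0.5·0.3636; P(strain 1) ≈ 0.1983, P(strain 2) ≈ 0.3660, P(strain 3) ≈ 0.4357
After 'absent': normaliser = 0.65·0.1983 + 0.3·0.3660 + 0.5·0.4357; P(strain 1) ≈ 0.2823, P(strain 2) ≈ 0.2405, P(strain 3) ≈ 0.4772

0.282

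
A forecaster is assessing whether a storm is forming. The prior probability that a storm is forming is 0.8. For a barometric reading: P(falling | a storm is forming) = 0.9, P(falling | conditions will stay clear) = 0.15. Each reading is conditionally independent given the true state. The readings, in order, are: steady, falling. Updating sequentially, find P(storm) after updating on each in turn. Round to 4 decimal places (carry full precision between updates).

0.7385

Each posterior becomes the prior for the next update.
After 'steady': P(storm) = 0.1·0.8000 / (0.1·0.8000 + 0.85·0.2000) ≈ 0.3200
After 'falling': P(storm) = 0.9·0.3200 / (0.9·0.3200 + 0.15·0.6800) ≈ 0.7385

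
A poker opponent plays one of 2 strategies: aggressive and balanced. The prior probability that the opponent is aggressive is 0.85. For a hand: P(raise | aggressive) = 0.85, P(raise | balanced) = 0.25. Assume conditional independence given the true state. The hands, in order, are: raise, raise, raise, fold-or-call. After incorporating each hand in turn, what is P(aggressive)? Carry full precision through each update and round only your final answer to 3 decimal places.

Apply Bayes' rule sequentially, carrying P(aggressive) forward.
After 'raise': P(aggressive) = 0.85·0.8500 / (0.85·0.8500 + 0.25·0.1500) ≈ 0.9507
After 'raise': P(aggressive) = 0.85·0.9507 / (0.85·0.9507 + 0.25·0.0493) ≈ 0.9850
After 'raise': P(aggressive) = 0.85·0.9850 / (0.85·0.9850 + 0.25·0.0150) ≈ 0.9955
After 'fold-or-call': P(aggressive) = 0.15·0.9955 / (0.15·0.9955 + 0.75·0.0045) ≈ 0.9780

0.978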